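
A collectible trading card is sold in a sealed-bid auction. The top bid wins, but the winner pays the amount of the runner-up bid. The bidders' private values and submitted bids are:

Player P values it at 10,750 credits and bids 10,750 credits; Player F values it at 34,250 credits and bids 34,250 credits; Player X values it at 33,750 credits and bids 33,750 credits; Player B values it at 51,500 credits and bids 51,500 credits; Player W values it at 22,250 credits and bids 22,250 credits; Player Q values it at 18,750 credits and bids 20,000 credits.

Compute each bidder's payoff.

Player P 0 credits, Player F 0 credits, Player X 0 credits, Player B 17,250 credits, Player W 0 credits, Player Q 0 credits.

Ranking the bids: Player B 51,500 credits > Player F 34,250 credits > Player X 33,750 credits > Player W 22,250 credits > Player Q 20,000 credits > Player P 10,750 credits.
Player B has the top bid and wins; the price is the second-highest bid, 34,250 credits.
Player B's payoff = 51,500 credits − 34,250 credits = 17,250 credits. All other bidders lose, so their payoff is 0.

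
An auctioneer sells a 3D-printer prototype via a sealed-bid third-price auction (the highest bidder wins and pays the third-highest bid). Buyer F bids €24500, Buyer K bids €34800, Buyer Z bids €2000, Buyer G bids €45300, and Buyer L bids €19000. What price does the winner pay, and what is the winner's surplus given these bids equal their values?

Bids in descending order: Buyer G €45300, then Buyer K €34800, then Buyer F €24500, then Buyer L €19000, then Buyer Z €2000.
Buyer G is the highest bidder, so Buyer G wins.
Under the third-price rule, the price is the third-highest bid: €24500.
Surplus = €45300 − €24500 = €20800.

The winner pays €24500 for a surplus of €20800.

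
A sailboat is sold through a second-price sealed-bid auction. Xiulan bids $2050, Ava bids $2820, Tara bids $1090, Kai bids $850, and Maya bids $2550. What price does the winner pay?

Ordered from highest: Ava $2820, then Maya $2550, then Xiulan $2050, then Tara $1090, then Kai $850.
Ava has the highest bid, so Ava wins.
The second-highest bid is $2550, so that is what Ava pays.

$2550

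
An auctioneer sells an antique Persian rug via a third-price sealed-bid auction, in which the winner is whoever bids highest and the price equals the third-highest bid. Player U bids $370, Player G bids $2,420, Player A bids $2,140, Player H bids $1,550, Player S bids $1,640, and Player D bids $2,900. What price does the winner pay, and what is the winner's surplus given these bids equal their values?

Bids in descending order: Player D $2,900, then Player G $2,420, then Player A $2,140, then Player S $1,640, then Player H $1,550, then Player U $370.
Player D is the highest bidder, so Player D wins.
Under the third-price rule, the price is the third-highest bid: $2,140.
Surplus = $2,900 − $2,140 = $760.

The winner pays $2,140 for a surplus of $760.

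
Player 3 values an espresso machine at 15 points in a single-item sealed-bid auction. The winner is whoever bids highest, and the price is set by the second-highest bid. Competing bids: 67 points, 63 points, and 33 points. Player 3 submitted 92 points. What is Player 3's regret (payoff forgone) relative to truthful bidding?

52 points

The highest competing bid is 67 points.
Bidding truthfully at 15 points: the top bid is 67 points (a rival), so Player 3 loses. Payoff = 0 points.
Bidding 92 points: Player 3 has the top bid, wins, and pays the second-highest bid 67 points. Payoff = 15 points − 67 points = -52 points.
Regret = truthful payoff − actual payoff = 0 points − -52 points = 52 points.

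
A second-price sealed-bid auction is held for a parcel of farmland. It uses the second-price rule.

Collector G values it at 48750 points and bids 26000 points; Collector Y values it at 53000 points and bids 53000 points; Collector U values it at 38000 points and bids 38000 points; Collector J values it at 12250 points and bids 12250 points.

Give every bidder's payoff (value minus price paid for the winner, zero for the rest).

Payoffs: Collector G 0 points, Collector Y 15000 points, Collector U 0 points, Collector J 0 points.

Bids in descending order: Collector Y 53000 points; Collector U 38000 points; Collector G 26000 points; Collector J 12250 points.
Collector Y has the top bid and wins; the price is the second-highest bid, 38000 points.
Collector Y's payoff = 53000 points − 38000 points = 15000 points. All other bidders lose, so their payoff is 0.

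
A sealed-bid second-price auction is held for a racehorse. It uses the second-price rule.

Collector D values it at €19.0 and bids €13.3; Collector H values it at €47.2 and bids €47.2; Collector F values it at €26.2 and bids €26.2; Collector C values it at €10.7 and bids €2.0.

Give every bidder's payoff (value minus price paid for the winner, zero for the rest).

Payoffs: Collector D €0.0, Collector H €21.0, Collector F €0.0, Collector C €0.0.

Ranking the bids: Collector H €47.2; Collector F €26.2; Collector D €13.3; Collector C €2.0.
Collector H has the top bid and wins; the price is the second-highest bid, €26.2.
Collector H's payoff = €47.2 − €26.2 = €21.0. All other bidders lose, so their payoff is 0.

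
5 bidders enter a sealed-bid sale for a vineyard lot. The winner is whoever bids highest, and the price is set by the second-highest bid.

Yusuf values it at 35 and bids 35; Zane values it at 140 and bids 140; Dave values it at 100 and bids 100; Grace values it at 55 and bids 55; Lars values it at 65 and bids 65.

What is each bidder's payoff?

Yusuf 0, Zane 40, Dave 0, Grace 0, Lars 0.

Ordered from highest: Zane 140 > Dave 100 > Lars 65 > Grace 55 > Yusuf 35.
Zane has the top bid and wins; the price is the second-highest bid, 100.
Zane's payoff = 140 − 100 = 40. All other bidders lose, so their payoff is 0.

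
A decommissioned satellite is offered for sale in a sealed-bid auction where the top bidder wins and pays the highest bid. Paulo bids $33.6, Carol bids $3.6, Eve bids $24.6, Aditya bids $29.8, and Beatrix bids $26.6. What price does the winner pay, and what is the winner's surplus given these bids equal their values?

Bids in descending order: Paulo $33.6 > Aditya $29.8 > Beatrix $26.6 > Eve $24.6 > Carol $3.6.
Paulo is the highest bidder, so Paulo wins.
Under the first-price rule, the price is the highest bid: $33.6.
Surplus = $33.6 − $33.6 = $0.0.

The winner pays $33.6 for a surplus of $0.0.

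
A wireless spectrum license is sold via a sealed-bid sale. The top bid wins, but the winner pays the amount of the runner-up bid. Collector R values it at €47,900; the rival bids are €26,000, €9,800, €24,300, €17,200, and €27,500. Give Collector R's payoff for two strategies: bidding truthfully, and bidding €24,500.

The highest competing bid is €27,500.
Bidding truthfully at €47,900: Collector R has the top bid, wins, and pays the second-highest bid €27,500. Payoff = €47,900 − €27,500 = €20,400.
Bidding €24,500: the top bid is €27,500 (a rival), so Collector R loses. Payoff = €0.

(a) €20,400  (b) €0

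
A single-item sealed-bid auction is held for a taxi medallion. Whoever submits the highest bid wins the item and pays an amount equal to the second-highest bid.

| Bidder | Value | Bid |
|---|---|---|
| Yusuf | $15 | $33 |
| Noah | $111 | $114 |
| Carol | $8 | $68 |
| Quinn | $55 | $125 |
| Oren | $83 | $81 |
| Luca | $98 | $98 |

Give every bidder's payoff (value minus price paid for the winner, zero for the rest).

Yusuf $0, Noah $0, Carol $0, Quinn -$59, Oren $0, Luca $0.

Bids in descending order: Quinn $125, then Noah $114, then Luca $98, then Oren $81, then Carol $68, then Yusuf $33.
Quinn has the top bid and wins; the price is the second-highest bid, $114.
Quinn's payoff = $55 − $114 = -$59. All other bidders lose, so their payoff is 0.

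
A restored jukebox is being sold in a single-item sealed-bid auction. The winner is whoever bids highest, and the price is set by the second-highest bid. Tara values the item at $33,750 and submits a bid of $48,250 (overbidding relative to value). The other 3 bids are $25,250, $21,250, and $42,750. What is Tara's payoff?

Highest competing bid: $42,750.
Tara's bid $48,250 is the highest overall, so Tara wins and pays the second-highest bid, $42,750.
Payoff = value − price = $33,750 − $42,750 = -$9,000.

-$9,000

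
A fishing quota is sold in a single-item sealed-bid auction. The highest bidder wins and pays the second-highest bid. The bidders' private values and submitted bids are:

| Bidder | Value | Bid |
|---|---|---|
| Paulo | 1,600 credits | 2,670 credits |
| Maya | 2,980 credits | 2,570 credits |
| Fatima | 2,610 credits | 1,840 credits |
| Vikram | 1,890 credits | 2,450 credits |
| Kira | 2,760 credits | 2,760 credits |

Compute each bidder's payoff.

Ranking the bids: Kira 2,760 credits; Paulo 2,670 credits; Maya 2,570 credits; Vikram 2,450 credits; Fatima 1,840 credits.
Kira has the top bid and wins; the price is the second-highest bid, 2,670 credits.
Kira's payoff = 2,760 credits − 2,670 credits = 90 credits. All other bidders lose, so their payoff is 0.

Payoffs: Paulo 0 credits, Maya 0 credits, Fatima 0 credits, Vikram 0 credits, Kira 90 credits.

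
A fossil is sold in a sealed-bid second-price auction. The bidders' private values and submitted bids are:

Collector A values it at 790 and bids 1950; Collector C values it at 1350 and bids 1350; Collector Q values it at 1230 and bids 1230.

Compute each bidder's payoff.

Collector A -560, Collector C 0, Collector Q 0.

Bids in descending order: Collector A 1950; Collector C 1350; Collector Q 1230.
Collector A has the top bid and wins; the price is the second-highest bid, 1350.
Collector A's payoff = 790 − 1350 = -560. All other bidders lose, so their payoff is 0.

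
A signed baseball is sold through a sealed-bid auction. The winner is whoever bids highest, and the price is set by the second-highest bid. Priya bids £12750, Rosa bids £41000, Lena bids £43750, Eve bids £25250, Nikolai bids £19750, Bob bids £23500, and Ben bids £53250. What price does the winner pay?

Price paid: £43750.

Ordered from highest: Ben £53250, then Lena £43750, then Rosa £41000, then Eve £25250, then Bob £23500, then Nikolai £19750, then Priya £12750.
Ben has the highest bid, so Ben wins.
The second-highest bid is £43750, so that is what Ben pays.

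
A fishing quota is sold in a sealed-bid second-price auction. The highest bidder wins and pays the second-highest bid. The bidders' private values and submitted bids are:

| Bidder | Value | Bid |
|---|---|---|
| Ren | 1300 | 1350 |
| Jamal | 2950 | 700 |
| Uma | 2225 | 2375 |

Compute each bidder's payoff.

Ren 0, Jamal 0, Uma 875.

Ordered from highest: Uma 2375 > Ren 1350 > Jamal 700.
Uma has the top bid and wins; the price is the second-highest bid, 1350.
Uma's payoff = 2225 − 1350 = 875. All other bidders lose, so their payoff is 0.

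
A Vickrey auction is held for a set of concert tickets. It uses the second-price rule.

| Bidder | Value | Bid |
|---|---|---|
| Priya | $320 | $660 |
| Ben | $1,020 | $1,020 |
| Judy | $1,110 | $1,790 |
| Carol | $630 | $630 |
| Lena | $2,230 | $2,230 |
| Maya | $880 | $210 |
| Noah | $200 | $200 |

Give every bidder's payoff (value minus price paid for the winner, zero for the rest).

Sorted high to low: Lena $2,230, then Judy $1,790, then Ben $1,020, then Priya $660, then Carol $630, then Maya $210, then Noah $200.
Lena has the top bid and wins; the price is the second-highest bid, $1,790.
Lena's payoff = $2,230 − $1,790 = $440. All other bidders lose, so their payoff is 0.

Priya $0, Ben $0, Judy $0, Carol $0, Lena $440, Maya $0, Noah $0.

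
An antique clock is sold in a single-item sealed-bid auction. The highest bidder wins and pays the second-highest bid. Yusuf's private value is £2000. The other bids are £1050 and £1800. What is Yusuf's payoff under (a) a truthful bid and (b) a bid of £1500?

The highest competing bid is £1800.
Bidding truthfully at £2000: Yusuf has the top bid, wins, and pays the second-highest bid £1800. Payoff = £2000 − £1800 = £200.
Bidding £1500: the top bid is £1800 (a rival), so Yusuf loses. Payoff = £0.

Truthful: £200; alternative: £0.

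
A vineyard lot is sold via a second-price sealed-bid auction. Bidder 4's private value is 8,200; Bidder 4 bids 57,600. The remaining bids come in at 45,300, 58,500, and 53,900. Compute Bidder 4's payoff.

The bidder's payoff: 0.

Highest competing bid: 58,500.
Bidder 4's bid 57,600 is not the highest, so Bidder 4 loses, pays nothing, and earns zero payoff.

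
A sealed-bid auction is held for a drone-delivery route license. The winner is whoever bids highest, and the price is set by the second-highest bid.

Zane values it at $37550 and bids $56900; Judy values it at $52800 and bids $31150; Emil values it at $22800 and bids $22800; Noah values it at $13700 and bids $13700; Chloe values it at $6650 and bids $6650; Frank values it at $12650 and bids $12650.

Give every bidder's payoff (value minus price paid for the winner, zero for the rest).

Sorted high to low: Zane $56900; Judy $31150; Emil $22800; Noah $13700; Frank $12650; Chloe $6650.
Zane has the top bid and wins; the price is the second-highest bid, $31150.
Zane's payoff = $37550 − $31150 = $6400. All other bidders lose, so their payoff is 0.

Zane $6400, Judy $0, Emil $0, Noah $0, Chloe $0, Frank $0.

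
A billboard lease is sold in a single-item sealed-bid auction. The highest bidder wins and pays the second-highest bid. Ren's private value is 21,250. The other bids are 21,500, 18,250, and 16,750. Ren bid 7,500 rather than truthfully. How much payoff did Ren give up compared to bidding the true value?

The highest competing bid is 21,500.
Bidding truthfully at 21,250: the top bid is 21,500 (a rival), so Ren loses. Payoff = 0.
Bidding 7,500: the top bid is 21,500 (a rival), so Ren loses. Payoff = 0.
Regret = truthful payoff − actual payoff = 0 − 0 = 0.
The bid only affects whether you win, not the price — here both bids land on the same side of the top rival bid, so the deviation is payoff-neutral.

Payoff forgone: 0.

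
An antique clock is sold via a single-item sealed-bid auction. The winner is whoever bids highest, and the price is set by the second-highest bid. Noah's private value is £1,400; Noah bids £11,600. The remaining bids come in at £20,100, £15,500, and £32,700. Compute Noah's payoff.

£0

Highest competing bid: £32,700.
Noah's bid £11,600 is not the highest, so Noah loses, pays nothing, and earns zero payoff.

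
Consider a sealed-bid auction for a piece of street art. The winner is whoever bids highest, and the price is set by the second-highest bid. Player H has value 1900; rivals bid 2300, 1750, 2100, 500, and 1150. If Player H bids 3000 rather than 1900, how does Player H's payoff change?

Change in payoff: -400.

The highest competing bid is 2300.
Bidding truthfully at 1900: the top bid is 2300 (a rival), so Player H loses. Payoff = 0.
Bidding 3000: Player H has the top bid, wins, and pays the second-highest bid 2300. Payoff = 1900 − 2300 = -400.
Change = -400 − 0 = -400.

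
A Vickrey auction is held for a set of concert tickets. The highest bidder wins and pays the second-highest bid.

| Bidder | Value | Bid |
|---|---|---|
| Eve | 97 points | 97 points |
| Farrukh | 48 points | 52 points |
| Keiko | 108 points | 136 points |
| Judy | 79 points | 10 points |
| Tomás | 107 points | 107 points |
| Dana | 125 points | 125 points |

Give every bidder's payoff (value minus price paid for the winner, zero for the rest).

Payoffs: Eve 0 points, Farrukh 0 points, Keiko -17 points, Judy 0 points, Tomás 0 points, Dana 0 points.

Ranking the bids: Keiko 136 points > Dana 125 points > Tomás 107 points > Eve 97 points > Farrukh 52 points > Judy 10 points.
Keiko has the top bid and wins; the price is the second-highest bid, 125 points.
Keiko's payoff = 108 points − 125 points = -17 points. All other bidders lose, so their payoff is 0.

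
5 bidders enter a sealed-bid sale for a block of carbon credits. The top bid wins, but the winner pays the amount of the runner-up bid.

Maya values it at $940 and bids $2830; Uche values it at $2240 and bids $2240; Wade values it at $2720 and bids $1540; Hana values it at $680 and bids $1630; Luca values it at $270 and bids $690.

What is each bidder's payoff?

Maya -$1300, Uche $0, Wade $0, Hana $0, Luca $0.

Sorted high to low: Maya $2830; Uche $2240; Hana $1630; Wade $1540; Luca $690.
Maya has the top bid and wins; the price is the second-highest bid, $2240.
Maya's payoff = $940 − $2240 = -$1300. All other bidders lose, so their payoff is 0.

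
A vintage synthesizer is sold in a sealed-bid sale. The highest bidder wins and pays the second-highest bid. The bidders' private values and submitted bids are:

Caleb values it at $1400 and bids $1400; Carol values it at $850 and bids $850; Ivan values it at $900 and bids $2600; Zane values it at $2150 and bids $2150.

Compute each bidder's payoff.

Ordered from highest: Ivan $2600 > Zane $2150 > Caleb $1400 > Carol $850.
Ivan has the top bid and wins; the price is the second-highest bid, $2150.
Ivan's payoff = $900 − $2150 = -$1250. All other bidders lose, so their payoff is 0.

Caleb $0, Carol $0, Ivan -$1250, Zane $0.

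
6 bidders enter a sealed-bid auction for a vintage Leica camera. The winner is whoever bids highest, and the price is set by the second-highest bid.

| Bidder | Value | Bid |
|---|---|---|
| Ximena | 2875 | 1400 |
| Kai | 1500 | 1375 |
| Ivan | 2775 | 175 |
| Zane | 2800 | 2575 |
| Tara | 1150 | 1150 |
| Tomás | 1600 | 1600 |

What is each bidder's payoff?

Ordered from highest: Zane 2575, then Tomás 1600, then Ximena 1400, then Kai 1375, then Tara 1150, then Ivan 175.
Zane has the top bid and wins; the price is the second-highest bid, 1600.
Zane's payoff = 2800 − 1600 = 1200. All other bidders lose, so their payoff is 0.

Ximena 0, Kai 0, Ivan 0, Zane 1200, Tara 0, Tomás 0.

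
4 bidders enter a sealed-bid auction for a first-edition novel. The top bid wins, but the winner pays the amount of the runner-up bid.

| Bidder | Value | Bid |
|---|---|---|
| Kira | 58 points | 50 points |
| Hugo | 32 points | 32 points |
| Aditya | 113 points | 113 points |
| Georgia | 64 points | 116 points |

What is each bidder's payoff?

Bids in descending order: Georgia 116 points; Aditya 113 points; Kira 50 points; Hugo 32 points.
Georgia has the top bid and wins; the price is the second-highest bid, 113 points.
Georgia's payoff = 64 points − 113 points = -49 points. All other bidders lose, so their payoff is 0.

Payoffs: Kira 0 points, Hugo 0 points, Aditya 0 points, Georgia -49 points.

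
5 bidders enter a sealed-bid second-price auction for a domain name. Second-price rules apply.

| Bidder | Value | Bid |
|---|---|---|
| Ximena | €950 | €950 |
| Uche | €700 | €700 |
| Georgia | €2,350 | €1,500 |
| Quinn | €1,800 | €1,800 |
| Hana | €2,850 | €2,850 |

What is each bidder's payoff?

Ordered from highest: Hana €2,850, then Quinn €1,800, then Georgia €1,500, then Ximena €950, then Uche €700.
Hana has the top bid and wins; the price is the second-highest bid, €1,800.
Hana's payoff = €2,850 − €1,800 = €1,050. All other bidders lose, so their payoff is 0.

Ximena €0, Uche €0, Georgia €0, Quinn €0, Hana €1,050.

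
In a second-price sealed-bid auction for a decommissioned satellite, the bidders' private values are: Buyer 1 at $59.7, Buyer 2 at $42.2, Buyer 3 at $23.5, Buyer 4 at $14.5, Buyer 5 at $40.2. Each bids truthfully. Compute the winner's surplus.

Ordered from highest: Buyer 1 $59.7, then Buyer 2 $42.2, then Buyer 5 $40.2, then Buyer 3 $23.5, then Buyer 4 $14.5.
Buyer 1 wins with the top bid and pays the second-highest, $42.2.
Surplus = $59.7 − $42.2 = $17.5.

$17.5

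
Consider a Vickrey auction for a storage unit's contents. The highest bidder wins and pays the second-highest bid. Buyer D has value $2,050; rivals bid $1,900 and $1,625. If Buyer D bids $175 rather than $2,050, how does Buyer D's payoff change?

The highest competing bid is $1,900.
Bidding truthfully at $2,050: Buyer D has the top bid, wins, and pays the second-highest bid $1,900. Payoff = $2,050 − $1,900 = $150.
Bidding $175: the top bid is $1,900 (a rival), so Buyer D loses. Payoff = $0.
Change = $0 − $150 = -$150.

Payoff change: -$150.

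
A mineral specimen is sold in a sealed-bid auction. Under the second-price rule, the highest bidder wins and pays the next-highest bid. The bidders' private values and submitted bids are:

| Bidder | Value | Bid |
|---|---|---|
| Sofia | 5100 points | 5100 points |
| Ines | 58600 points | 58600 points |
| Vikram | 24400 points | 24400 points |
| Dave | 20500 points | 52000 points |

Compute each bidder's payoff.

Payoffs: Sofia 0 points, Ines 6600 points, Vikram 0 points, Dave 0 points.

Sorted high to low: Ines 58600 points > Dave 52000 points > Vikram 24400 points > Sofia 5100 points.
Ines has the top bid and wins; the price is the second-highest bid, 52000 points.
Ines's payoff = 58600 points − 52000 points = 6600 points. All other bidders lose, so their payoff is 0.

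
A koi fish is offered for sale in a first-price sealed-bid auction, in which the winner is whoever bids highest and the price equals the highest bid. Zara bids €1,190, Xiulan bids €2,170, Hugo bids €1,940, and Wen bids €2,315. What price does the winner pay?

Sorted high to low: Wen €2,315 > Xiulan €2,170 > Hugo €1,940 > Zara €1,190.
Wen is the highest bidder, so Wen wins.
Under the first-price rule, the price is the highest bid: €2,315.

Price paid: €2,315.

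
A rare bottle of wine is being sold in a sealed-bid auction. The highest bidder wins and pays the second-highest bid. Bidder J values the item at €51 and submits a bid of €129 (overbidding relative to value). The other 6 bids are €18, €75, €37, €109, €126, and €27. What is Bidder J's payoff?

Highest competing bid: €126.
Bidder J's bid €129 is the highest overall, so Bidder J wins and pays the second-highest bid, €126.
Payoff = value − price = €51 − €126 = -€75.
Overbidding won the item at a price above value — truthful bidding would have avoided this loss.

Bidder J's payoff: -€75.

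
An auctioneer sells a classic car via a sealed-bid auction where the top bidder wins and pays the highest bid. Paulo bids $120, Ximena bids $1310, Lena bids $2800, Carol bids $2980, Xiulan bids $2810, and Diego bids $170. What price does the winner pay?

The winner pays $2980.

Sorted high to low: Carol $2980 > Xiulan $2810 > Lena $2800 > Ximena $1310 > Diego $170 > Paulo $120.
Carol is the highest bidder, so Carol wins.
Under the first-price rule, the price is the highest bid: $2980.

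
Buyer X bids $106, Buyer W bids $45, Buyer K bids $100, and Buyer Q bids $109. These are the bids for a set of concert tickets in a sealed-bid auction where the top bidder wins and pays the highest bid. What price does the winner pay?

Price paid: $109.

Bids in descending order: Buyer Q $109, then Buyer X $106, then Buyer K $100, then Buyer W $45.
Buyer Q is the highest bidder, so Buyer Q wins.
Under the first-price rule, the price is the highest bid: $109.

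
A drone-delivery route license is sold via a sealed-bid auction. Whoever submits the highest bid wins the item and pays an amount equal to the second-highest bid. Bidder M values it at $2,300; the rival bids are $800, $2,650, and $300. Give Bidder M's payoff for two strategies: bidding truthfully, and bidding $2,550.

(a) $0  (b) $0

The highest competing bid is $2,650.
Bidding truthfully at $2,300: the top bid is $2,650 (a rival), so Bidder M loses. Payoff = $0.
Bidding $2,550: the top bid is $2,650 (a rival), so Bidder M loses. Payoff = $0.
The bid only affects whether you win, not the price — here both bids land on the same side of the top rival bid, so the deviation is payoff-neutral.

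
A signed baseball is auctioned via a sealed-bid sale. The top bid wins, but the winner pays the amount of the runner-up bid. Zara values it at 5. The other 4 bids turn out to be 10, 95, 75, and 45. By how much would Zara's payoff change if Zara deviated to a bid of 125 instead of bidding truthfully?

The highest competing bid is 95.
Bidding truthfully at 5: the top bid is 95 (a rival), so Zara loses. Payoff = 0.
Bidding 125: Zara has the top bid, wins, and pays the second-highest bid 95. Payoff = 5 − 95 = -90.
Change = -90 − 0 = -90.
Deviating from a truthful bid can only lose payoff in a second-price auction — never gain.

Change in payoff: -90.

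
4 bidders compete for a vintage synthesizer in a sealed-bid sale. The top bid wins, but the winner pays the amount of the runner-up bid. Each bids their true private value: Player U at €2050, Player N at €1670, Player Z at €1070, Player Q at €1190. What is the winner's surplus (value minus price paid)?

Ranking the bids: Player U €2050, then Player N €1670, then Player Q €1190, then Player Z €1070.
Player U wins with the top bid and pays the second-highest, €1670.
Surplus = €2050 − €1670 = €380.

Surplus = €380.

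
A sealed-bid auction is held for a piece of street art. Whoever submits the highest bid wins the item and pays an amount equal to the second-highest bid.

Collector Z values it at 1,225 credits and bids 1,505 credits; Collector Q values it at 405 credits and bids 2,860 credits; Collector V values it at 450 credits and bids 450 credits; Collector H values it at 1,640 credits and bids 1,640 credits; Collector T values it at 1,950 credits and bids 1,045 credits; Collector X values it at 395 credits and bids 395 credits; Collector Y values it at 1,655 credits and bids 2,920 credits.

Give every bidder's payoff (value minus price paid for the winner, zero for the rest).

Ordered from highest: Collector Y 2,920 credits, then Collector Q 2,860 credits, then Collector H 1,640 credits, then Collector Z 1,505 credits, then Collector T 1,045 credits, then Collector V 450 credits, then Collector X 395 credits.
Collector Y has the top bid and wins; the price is the second-highest bid, 2,860 credits.
Collector Y's payoff = 1,655 credits − 2,860 credits = -1,205 credits. All other bidders lose, so their payoff is 0.

Collector Z 0 credits, Collector Q 0 credits, Collector V 0 credits, Collector H 0 credits, Collector T 0 credits, Collector X 0 credits, Collector Y -1,205 credits.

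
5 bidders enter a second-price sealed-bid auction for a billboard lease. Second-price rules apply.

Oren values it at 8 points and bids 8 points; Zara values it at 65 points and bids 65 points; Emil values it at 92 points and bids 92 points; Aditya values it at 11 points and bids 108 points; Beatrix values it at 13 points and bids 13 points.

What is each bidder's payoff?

Oren 0 points, Zara 0 points, Emil 0 points, Aditya -81 points, Beatrix 0 points.

Ordered from highest: Aditya 108 points; Emil 92 points; Zara 65 points; Beatrix 13 points; Oren 8 points.
Aditya has the top bid and wins; the price is the second-highest bid, 92 points.
Aditya's payoff = 11 points − 92 points = -81 points. All other bidders lose, so their payoff is 0.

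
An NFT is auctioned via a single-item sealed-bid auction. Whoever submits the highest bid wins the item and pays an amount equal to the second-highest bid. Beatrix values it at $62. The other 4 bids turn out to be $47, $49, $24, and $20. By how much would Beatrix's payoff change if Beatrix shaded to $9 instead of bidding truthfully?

The highest competing bid is $49.
Bidding truthfully at $62: Beatrix has the top bid, wins, and pays the second-highest bid $49. Payoff = $62 − $49 = $13.
Bidding $9: the top bid is $49 (a rival), so Beatrix loses. Payoff = $0.
Change = $0 − $13 = -$13.
Deviating from a truthful bid can only lose payoff in a second-price auction — never gain.

Change in payoff: -$13.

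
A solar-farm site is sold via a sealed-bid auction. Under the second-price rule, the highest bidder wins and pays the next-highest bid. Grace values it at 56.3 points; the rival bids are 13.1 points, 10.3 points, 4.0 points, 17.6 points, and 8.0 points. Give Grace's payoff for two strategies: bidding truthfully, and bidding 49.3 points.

(a) 38.7 points  (b) 38.7 points

The highest competing bid is 17.6 points.
Bidding truthfully at 56.3 points: Grace has the top bid, wins, and pays the second-highest bid 17.6 points. Payoff = 56.3 points − 17.6 points = 38.7 points.
Bidding 49.3 points: Grace has the top bid, wins, and pays the second-highest bid 17.6 points. Payoff = 56.3 points − 17.6 points = 38.7 points.
The bid only affects whether you win, not the price — here both bids land on the same side of the top rival bid, so the deviation is payoff-neutral.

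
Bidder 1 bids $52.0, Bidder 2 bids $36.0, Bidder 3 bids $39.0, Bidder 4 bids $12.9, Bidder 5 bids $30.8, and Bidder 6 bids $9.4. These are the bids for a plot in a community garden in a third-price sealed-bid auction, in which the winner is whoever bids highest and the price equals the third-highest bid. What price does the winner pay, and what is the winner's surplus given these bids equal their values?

The winner pays $36.0 for a surplus of $16.0.

Ranking the bids: Bidder 1 $52.0 > Bidder 3 $39.0 > Bidder 2 $36.0 > Bidder 5 $30.8 > Bidder 4 $12.9 > Bidder 6 $9.4.
Bidder 1 is the highest bidder, so Bidder 1 wins.
Under the third-price rule, the price is the third-highest bid: $36.0.
Surplus = $52.0 − $36.0 = $16.0.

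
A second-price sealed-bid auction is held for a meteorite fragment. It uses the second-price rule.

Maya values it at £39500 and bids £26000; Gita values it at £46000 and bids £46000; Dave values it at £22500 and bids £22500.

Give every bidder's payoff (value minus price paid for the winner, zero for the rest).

Payoffs: Maya £0, Gita £20000, Dave £0.

Bids in descending order: Gita £46000; Maya £26000; Dave £22500.
Gita has the top bid and wins; the price is the second-highest bid, £26000.
Gita's payoff = £46000 − £26000 = £20000. All other bidders lose, so their payoff is 0.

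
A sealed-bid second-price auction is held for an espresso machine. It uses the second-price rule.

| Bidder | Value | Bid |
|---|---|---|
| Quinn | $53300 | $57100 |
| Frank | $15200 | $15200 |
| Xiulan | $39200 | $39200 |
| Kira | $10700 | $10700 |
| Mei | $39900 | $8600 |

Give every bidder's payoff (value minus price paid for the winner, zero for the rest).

Bids in descending order: Quinn $57100 > Xiulan $39200 > Frank $15200 > Kira $10700 > Mei $8600.
Quinn has the top bid and wins; the price is the second-highest bid, $39200.
Quinn's payoff = $53300 − $39200 = $14100. All other bidders lose, so their payoff is 0.

Quinn $14100, Frank $0, Xiulan $0, Kira $0, Mei $0.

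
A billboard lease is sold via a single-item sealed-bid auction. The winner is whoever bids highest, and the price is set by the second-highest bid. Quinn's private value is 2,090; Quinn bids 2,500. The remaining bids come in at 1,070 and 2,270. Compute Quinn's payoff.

Highest competing bid: 2,270.
Quinn's bid 2,500 is the highest overall, so Quinn wins and pays the second-highest bid, 2,270.
Payoff = value − price = 2,090 − 2,270 = -180.
Overbidding won the item at a price above value — truthful bidding would have avoided this loss.

Payoff = -180.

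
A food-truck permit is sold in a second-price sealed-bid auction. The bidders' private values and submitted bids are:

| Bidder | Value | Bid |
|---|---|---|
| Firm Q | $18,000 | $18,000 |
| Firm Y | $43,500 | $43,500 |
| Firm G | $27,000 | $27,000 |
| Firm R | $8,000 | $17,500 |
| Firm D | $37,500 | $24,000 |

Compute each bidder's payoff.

Ordered from highest: Firm Y $43,500, then Firm G $27,000, then Firm D $24,000, then Firm Q $18,000, then Firm R $17,500.
Firm Y has the top bid and wins; the price is the second-highest bid, $27,000.
Firm Y's payoff = $43,500 − $27,000 = $16,500. All other bidders lose, so their payoff is 0.

Payoffs: Firm Q $0, Firm Y $16,500, Firm G $0, Firm R $0, Firm D $0.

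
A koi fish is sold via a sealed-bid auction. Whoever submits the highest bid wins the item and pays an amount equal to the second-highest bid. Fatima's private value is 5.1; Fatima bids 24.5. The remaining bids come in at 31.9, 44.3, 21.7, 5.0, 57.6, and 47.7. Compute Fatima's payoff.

Fatima's payoff: 0.0.

Highest competing bid: 57.6.
Fatima's bid 24.5 is not the highest, so Fatima loses, pays nothing, and earns zero payoff.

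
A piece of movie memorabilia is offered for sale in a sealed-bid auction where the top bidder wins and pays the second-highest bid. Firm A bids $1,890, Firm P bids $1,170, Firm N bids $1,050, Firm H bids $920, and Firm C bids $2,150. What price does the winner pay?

$1,890

Ordered from highest: Firm C $2,150 > Firm A $1,890 > Firm P $1,170 > Firm N $1,050 > Firm H $920.
Firm C is the highest bidder, so Firm C wins.
Under the second-price rule, the price is the second-highest bid: $1,890.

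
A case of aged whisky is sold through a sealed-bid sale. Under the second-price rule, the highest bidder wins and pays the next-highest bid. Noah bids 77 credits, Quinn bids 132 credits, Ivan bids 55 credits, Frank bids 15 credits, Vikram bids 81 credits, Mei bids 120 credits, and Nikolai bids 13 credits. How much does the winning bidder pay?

Ordered from highest: Quinn 132 credits, then Mei 120 credits, then Vikram 81 credits, then Noah 77 credits, then Ivan 55 credits, then Frank 15 credits, then Nikolai 13 credits.
Quinn has the highest bid, so Quinn wins.
The second-highest bid is 120 credits, so that is what Quinn pays.

120 credits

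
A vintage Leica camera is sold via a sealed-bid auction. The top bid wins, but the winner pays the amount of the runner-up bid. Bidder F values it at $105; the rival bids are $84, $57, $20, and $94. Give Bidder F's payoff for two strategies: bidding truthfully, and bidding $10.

The highest competing bid is $94.
Bidding truthfully at $105: Bidder F has the top bid, wins, and pays the second-highest bid $94. Payoff = $105 − $94 = $11.
Bidding $10: the top bid is $94 (a rival), so Bidder F loses. Payoff = $0.

(a) $11  (b) $0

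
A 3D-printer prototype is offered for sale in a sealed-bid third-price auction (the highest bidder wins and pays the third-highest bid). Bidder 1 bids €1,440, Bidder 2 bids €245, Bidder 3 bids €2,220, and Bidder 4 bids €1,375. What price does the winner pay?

The winner pays €1,375.

Sorted high to low: Bidder 3 €2,220, then Bidder 1 €1,440, then Bidder 4 €1,375, then Bidder 2 €245.
Bidder 3 is the highest bidder, so Bidder 3 wins.
Under the third-price rule, the price is the third-highest bid: €1,375.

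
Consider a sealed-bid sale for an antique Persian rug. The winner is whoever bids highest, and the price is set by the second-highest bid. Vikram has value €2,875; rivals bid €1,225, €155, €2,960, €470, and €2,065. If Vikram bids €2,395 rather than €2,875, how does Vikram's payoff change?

Payoff change: €0.

The highest competing bid is €2,960.
Bidding truthfully at €2,875: the top bid is €2,960 (a rival), so Vikram loses. Payoff = €0.
Bidding €2,395: the top bid is €2,960 (a rival), so Vikram loses. Payoff = €0.
Change = €0 − €0 = €0.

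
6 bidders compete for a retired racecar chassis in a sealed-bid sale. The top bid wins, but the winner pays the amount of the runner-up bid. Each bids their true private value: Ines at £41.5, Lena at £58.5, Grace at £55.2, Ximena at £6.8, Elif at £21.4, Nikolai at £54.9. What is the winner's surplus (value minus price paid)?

Winner's surplus: £3.3.

Ordered from highest: Lena £58.5; Grace £55.2; Nikolai £54.9; Ines £41.5; Elif £21.4; Ximena £6.8.
Lena wins with the top bid and pays the second-highest, £55.2.
Surplus = £58.5 − £55.2 = £3.3.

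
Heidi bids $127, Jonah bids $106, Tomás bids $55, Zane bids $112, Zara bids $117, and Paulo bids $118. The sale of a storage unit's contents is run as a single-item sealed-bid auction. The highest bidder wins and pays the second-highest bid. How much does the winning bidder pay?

Ordered from highest: Heidi $127; Paulo $118; Zara $117; Zane $112; Jonah $106; Tomás $55.
Heidi has the highest bid, so Heidi wins.
The second-highest bid is $118, so that is what Heidi pays.

$118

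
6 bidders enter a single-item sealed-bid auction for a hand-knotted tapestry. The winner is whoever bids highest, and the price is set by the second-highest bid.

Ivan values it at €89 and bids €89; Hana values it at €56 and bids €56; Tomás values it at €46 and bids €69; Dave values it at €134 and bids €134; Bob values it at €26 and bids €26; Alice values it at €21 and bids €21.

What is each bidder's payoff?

Ivan €0, Hana €0, Tomás €0, Dave €45, Bob €0, Alice €0.

Ranking the bids: Dave €134; Ivan €89; Tomás €69; Hana €56; Bob €26; Alice €21.
Dave has the top bid and wins; the price is the second-highest bid, €89.
Dave's payoff = €134 − €89 = €45. All other bidders lose, so their payoff is 0.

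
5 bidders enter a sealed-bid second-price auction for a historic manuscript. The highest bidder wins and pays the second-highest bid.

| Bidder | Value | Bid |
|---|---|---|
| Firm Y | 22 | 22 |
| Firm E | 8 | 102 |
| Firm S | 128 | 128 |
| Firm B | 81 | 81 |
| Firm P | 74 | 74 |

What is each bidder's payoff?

Bids in descending order: Firm S 128, then Firm E 102, then Firm B 81, then Firm P 74, then Firm Y 22.
Firm S has the top bid and wins; the price is the second-highest bid, 102.
Firm S's payoff = 128 − 102 = 26. All other bidders lose, so their payoff is 0.

Payoffs: Firm Y 0, Firm E 0, Firm S 26, Firm B 0, Firm P 0.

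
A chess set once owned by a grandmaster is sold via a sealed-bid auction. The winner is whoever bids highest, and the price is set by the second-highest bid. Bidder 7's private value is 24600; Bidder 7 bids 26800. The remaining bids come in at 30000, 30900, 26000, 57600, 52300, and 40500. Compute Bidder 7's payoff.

Highest competing bid: 57600.
Bidder 7's bid 26800 is not the highest, so Bidder 7 loses, pays nothing, and earns zero payoff.

Payoff = 0.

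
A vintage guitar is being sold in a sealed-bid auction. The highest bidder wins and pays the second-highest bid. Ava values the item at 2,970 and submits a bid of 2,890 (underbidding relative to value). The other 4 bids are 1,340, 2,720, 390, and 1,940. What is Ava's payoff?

Highest competing bid: 2,720.
Ava's bid 2,890 is the highest overall, so Ava wins and pays the second-highest bid, 2,720.
Payoff = value − price = 2,970 − 2,720 = 250.

Payoff = 250.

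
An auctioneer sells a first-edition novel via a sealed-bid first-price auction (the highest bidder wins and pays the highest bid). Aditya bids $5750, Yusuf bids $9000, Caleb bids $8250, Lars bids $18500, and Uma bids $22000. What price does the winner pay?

$22000

Bids in descending order: Uma $22000 > Lars $18500 > Yusuf $9000 > Caleb $8250 > Aditya $5750.
Uma is the highest bidder, so Uma wins.
Under the first-price rule, the price is the highest bid: $22000.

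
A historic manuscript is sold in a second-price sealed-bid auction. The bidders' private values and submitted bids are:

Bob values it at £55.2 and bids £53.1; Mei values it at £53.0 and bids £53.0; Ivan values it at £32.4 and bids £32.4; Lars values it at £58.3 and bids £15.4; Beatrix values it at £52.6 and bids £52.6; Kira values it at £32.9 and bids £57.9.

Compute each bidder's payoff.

Ranking the bids: Kira £57.9 > Bob £53.1 > Mei £53.0 > Beatrix £52.6 > Ivan £32.4 > Lars £15.4.
Kira has the top bid and wins; the price is the second-highest bid, £53.1.
Kira's payoff = £32.9 − £53.1 = -£20.2. All other bidders lose, so their payoff is 0.

Bob £0.0, Mei £0.0, Ivan £0.0, Lars £0.0, Beatrix £0.0, Kira -£20.2.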